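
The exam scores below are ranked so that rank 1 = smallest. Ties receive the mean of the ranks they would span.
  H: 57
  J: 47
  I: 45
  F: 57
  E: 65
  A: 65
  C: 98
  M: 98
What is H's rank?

3.5

Sorted (ascending): 45, 47, 57, 57, 65, 65, 98, 98
The 2 values of 57 occupy positions 3–4 → average rank (3+4)/2 = 3.5.
The 2 values of 65 occupy positions 5–6 → average rank (5+6)/2 = 5.5.
The 2 values of 98 occupy positions 7–8 → average rank (7+8)/2 = 7.5.
H has value 57 → rank 3.5.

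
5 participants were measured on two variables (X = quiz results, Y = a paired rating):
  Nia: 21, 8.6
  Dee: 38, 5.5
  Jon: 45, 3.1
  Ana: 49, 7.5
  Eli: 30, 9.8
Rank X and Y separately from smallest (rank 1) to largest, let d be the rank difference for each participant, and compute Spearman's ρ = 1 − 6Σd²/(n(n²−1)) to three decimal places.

-0.600

Ranks of variable 1: 1, 3, 4, 5, 2
Ranks of variable 2: 4, 2, 1, 3, 5
d = r₁ − r₂: -3, 1, 3, 2, -3
d²: 9, 1, 9, 4, 9; Σd² = 32
ρ = 1 − 6·32/(5·24) = 1 − 192/120 = -0.600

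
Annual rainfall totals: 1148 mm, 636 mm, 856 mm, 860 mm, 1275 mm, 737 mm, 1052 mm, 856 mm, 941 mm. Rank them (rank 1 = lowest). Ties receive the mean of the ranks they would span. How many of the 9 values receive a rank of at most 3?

Sorted (ascending): 636, 737, 856, 856, 860, 941, 1052, 1148, 1275
The 2 values of 856 occupy positions 3–4 → average rank (3+4)/2 = 3.5.
Ranks ≤ 3: {1, 2} → 2 values.

2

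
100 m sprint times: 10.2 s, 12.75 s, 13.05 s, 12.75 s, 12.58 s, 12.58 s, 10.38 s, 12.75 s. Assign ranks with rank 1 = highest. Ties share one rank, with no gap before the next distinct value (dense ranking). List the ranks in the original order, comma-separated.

5, 2, 1, 2, 3, 3, 4, 2

Sorted (descending): 13.05, 12.75, 12.75, 12.75, 12.58, 12.58, 10.38, 10.2
The 3 values of 12.75 share dense rank 2.
The 2 values of 12.58 share dense rank 3.
Remaining distinct values take the next consecutive integers.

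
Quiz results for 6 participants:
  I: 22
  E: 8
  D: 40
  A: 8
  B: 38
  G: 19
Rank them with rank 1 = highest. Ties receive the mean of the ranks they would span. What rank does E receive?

Sorted (descending): 40, 38, 22, 19, 8, 8
The 2 values of 8 occupy positions 5–6 → average rank (5+6)/2 = 5.5.
E has value 8 → rank 5.5.

5.5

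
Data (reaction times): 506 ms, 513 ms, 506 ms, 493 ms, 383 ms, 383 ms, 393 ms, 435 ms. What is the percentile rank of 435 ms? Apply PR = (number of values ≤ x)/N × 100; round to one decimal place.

N = 8.
Strictly below 435: 3. Equal to 435: 1.
PR = 4/8 × 100 = 50.0

50.0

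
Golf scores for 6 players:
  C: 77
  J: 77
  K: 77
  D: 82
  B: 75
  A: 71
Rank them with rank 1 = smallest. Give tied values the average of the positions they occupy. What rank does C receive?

4

Sorted (ascending): 71, 75, 77, 77, 77, 82
The 3 values of 77 occupy positions 3–5 → average rank 4.
C has value 77 → rank 4.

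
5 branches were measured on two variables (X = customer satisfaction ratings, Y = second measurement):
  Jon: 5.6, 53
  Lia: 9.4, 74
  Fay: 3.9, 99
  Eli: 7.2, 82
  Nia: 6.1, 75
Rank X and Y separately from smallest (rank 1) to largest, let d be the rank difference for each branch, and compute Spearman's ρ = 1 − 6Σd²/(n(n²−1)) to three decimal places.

-0.300

Ranks of variable 1: 2, 5, 1, 4, 3
Ranks of variable 2: 1, 2, 5, 4, 3
d = r₁ − r₂: 1, 3, -4, 0, 0
d²: 1, 9, 16, 0, 0; Σd² = 26
ρ = 1 − 6·26/(5·24) = 1 − 156/120 = -0.300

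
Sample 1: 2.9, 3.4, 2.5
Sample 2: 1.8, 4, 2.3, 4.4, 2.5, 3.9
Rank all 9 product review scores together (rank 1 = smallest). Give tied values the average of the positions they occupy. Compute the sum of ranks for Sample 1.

Sorted (ascending): 1.8, 2.3, 2.5, 2.5, 2.9, 3.4, 3.9, 4, 4.4
The 2 values of 2.5 occupy positions 3–4 → average rank (3+4)/2 = 3.5.
Sample 1 values → pooled ranks: 2.9→5, 3.4→6, 2.5→3.5
Rank sum = 5 + 6 + 3.5 = 14.5

14.5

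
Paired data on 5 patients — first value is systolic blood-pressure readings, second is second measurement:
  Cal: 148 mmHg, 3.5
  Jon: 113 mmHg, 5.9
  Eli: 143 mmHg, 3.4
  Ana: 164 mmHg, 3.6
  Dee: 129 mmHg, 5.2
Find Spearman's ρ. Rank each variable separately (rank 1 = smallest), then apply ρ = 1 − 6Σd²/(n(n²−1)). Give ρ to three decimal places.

-0.600

Ranks of variable 1: 4, 1, 3, 5, 2
Ranks of variable 2: 2, 5, 1, 3, 4
d = r₁ − r₂: 2, -4, 2, 2, -2
d²: 4, 16, 4, 4, 4; Σd² = 32
ρ = 1 − 6·32/(5·24) = 1 − 192/120 = -0.600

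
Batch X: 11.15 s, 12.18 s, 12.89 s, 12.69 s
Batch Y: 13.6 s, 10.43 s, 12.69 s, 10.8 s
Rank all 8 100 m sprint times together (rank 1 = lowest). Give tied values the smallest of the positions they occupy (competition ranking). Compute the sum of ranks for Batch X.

19

Sorted (ascending): 10.43, 10.8, 11.15, 12.18, 12.69, 12.69, 12.89, 13.6
The 2 values of 12.69 occupy positions 5–6 → each gets rank 5.
Batch X values → pooled ranks: 11.15→3, 12.18→4, 12.89→7, 12.69→5
Rank sum = 3 + 4 + 7 + 5 = 19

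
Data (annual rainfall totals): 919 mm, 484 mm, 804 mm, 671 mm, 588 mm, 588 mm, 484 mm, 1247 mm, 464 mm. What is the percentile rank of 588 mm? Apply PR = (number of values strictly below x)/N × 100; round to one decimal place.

N = 9.
Strictly below 588: 3. Equal to 588: 2.
PR = 3/9 × 100 = 33.3

33.3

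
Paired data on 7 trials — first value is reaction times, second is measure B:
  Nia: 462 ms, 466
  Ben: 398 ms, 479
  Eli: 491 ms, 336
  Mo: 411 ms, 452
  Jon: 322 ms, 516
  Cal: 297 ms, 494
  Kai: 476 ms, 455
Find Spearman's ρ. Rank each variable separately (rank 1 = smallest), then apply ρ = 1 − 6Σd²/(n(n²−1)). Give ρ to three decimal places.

Ranks of variable 1: 5, 3, 7, 4, 2, 1, 6
Ranks of variable 2: 4, 5, 1, 2, 7, 6, 3
d = r₁ − r₂: 1, -2, 6, 2, -5, -5, 3
d²: 1, 4, 36, 4, 25, 25, 9; Σd² = 104
ρ = 1 − 6·104/(7·48) = 1 − 624/336 = -0.857

-0.857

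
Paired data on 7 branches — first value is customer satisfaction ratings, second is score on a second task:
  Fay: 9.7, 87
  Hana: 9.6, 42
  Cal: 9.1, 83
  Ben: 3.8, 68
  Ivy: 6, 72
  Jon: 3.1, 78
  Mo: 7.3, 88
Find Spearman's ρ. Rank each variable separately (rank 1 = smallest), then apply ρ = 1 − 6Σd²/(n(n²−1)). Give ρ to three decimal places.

0.214

Ranks of variable 1: 7, 6, 5, 2, 3, 1, 4
Ranks of variable 2: 6, 1, 5, 2, 3, 4, 7
d = r₁ − r₂: 1, 5, 0, 0, 0, -3, -3
d²: 1, 25, 0, 0, 0, 9, 9; Σd² = 44
ρ = 1 − 6·44/(7·48) = 1 − 264/336 = 0.214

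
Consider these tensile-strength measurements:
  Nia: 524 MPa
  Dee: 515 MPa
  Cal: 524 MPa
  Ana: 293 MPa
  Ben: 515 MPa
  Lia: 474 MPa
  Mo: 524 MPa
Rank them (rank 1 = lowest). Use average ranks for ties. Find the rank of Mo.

Sorted (ascending): 293, 474, 515, 515, 524, 524, 524
The 2 values of 515 occupy positions 3–4 → average rank (3+4)/2 = 3.5.
The 3 values of 524 occupy positions 5–7 → average rank 6.
Mo has value 524 MPa → rank 6.

6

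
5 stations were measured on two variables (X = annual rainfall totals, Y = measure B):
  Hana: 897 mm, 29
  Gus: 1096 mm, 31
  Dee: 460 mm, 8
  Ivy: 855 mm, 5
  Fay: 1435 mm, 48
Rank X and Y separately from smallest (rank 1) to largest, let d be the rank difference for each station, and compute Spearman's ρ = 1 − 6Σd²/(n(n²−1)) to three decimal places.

0.900

Ranks of variable 1: 3, 4, 1, 2, 5
Ranks of variable 2: 3, 4, 2, 1, 5
d = r₁ − r₂: 0, 0, -1, 1, 0
d²: 0, 0, 1, 1, 0; Σd² = 2
ρ = 1 − 6·2/(5·24) = 1 − 12/120 = 0.900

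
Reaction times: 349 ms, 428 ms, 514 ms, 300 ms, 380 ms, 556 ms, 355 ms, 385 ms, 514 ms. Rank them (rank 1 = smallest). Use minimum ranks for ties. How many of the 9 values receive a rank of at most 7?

Sorted (ascending): 300, 349, 355, 380, 385, 428, 514, 514, 556
The 2 values of 514 occupy positions 7–8 → each gets rank 7.
Ranks ≤ 7: {1, 2, 3, 4, 5, 6, 7, 7} → 8 values.

8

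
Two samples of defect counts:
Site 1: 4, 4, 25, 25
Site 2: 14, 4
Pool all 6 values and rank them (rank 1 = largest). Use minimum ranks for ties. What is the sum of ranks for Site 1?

10

Sorted (descending): 25, 25, 14, 4, 4, 4
The 2 values of 25 occupy positions 1–2 → each gets rank 1.
The 3 values of 4 occupy positions 4–6 → each gets rank 4.
Site 1 values → pooled ranks: 4→4, 4→4, 25→1, 25→1
Rank sum = 4 + 4 + 1 + 1 = 10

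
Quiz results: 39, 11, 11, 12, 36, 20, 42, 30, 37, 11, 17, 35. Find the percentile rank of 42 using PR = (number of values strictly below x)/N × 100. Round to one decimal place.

91.7

N = 12.
Strictly below 42: 11. Equal to 42: 1.
PR = 11/12 × 100 = 91.7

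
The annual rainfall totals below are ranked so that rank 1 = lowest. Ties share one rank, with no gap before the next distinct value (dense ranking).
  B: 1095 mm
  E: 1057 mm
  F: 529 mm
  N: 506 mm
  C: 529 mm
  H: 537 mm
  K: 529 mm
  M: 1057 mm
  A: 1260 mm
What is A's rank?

6

Sorted (ascending): 506, 529, 529, 529, 537, 1057, 1057, 1095, 1260
The 3 values of 529 share dense rank 2.
The 2 values of 1057 share dense rank 4.
Remaining distinct values take the next consecutive integers.
A has value 1260 mm → rank 6.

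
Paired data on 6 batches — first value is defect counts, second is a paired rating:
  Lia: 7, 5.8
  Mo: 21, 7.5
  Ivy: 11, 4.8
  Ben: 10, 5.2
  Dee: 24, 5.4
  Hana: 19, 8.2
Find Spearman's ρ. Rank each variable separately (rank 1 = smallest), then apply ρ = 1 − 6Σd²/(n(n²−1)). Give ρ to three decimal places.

0.257

Ranks of variable 1: 1, 5, 3, 2, 6, 4
Ranks of variable 2: 4, 5, 1, 2, 3, 6
d = r₁ − r₂: -3, 0, 2, 0, 3, -2
d²: 9, 0, 4, 0, 9, 4; Σd² = 26
ρ = 1 − 6·26/(6·35) = 1 − 156/210 = 0.257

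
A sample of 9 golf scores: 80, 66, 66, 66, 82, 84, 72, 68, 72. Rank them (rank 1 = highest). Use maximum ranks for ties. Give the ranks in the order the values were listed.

3, 9, 9, 9, 2, 1, 5, 6, 5

Sorted (descending): 84, 82, 80, 72, 72, 68, 66, 66, 66
The 2 values of 72 occupy positions 4–5 → each gets rank 5.
The 3 values of 66 occupy positions 7–9 → each gets rank 9.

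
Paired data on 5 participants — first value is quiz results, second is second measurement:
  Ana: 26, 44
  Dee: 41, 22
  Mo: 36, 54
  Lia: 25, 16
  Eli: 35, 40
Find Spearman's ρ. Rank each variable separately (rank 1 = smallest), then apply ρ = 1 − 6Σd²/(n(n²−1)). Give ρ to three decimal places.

0.300

Ranks of variable 1: 2, 5, 4, 1, 3
Ranks of variable 2: 4, 2, 5, 1, 3
d = r₁ − r₂: -2, 3, -1, 0, 0
d²: 4, 9, 1, 0, 0; Σd² = 14
ρ = 1 − 6·14/(5·24) = 1 − 84/120 = 0.300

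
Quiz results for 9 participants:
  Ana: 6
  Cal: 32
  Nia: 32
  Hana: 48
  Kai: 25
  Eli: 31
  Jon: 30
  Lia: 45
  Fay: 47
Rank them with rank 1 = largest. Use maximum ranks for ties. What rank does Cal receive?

Sorted (descending): 48, 47, 45, 32, 32, 31, 30, 25, 6
The 2 values of 32 occupy positions 4–5 → each gets rank 5.
Cal has value 32 → rank 5.

5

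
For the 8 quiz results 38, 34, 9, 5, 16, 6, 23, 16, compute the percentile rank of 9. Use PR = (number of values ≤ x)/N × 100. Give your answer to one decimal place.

37.5

N = 8.
Strictly below 9: 2. Equal to 9: 1.
PR = 3/8 × 100 = 37.5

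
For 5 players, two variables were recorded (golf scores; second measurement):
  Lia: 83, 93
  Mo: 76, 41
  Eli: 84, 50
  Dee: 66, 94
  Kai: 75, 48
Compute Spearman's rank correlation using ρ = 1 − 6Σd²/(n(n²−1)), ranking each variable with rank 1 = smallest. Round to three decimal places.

-0.200

Ranks of variable 1: 4, 3, 5, 1, 2
Ranks of variable 2: 4, 1, 3, 5, 2
d = r₁ − r₂: 0, 2, 2, -4, 0
d²: 0, 4, 4, 16, 0; Σd² = 24
ρ = 1 − 6·24/(5·24) = 1 − 144/120 = -0.200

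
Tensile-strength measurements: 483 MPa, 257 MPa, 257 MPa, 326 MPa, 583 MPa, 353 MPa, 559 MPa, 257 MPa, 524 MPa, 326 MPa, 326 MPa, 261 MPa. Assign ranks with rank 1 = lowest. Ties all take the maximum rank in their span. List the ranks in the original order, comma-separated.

Sorted (ascending): 257, 257, 257, 261, 326, 326, 326, 353, 483, 524, 559, 583
The 3 values of 257 occupy positions 1–3 → each gets rank 3.
The 3 values of 326 occupy positions 5–7 → each gets rank 7.

9, 3, 3, 7, 12, 8, 11, 3, 10, 7, 7, 4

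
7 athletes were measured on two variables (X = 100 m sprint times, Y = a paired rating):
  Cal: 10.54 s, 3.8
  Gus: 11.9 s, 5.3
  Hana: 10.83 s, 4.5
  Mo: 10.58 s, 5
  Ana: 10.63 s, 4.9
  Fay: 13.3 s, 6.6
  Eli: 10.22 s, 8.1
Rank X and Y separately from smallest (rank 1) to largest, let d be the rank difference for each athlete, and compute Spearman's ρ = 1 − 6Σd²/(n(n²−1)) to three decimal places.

0.107

Ranks of variable 1: 2, 6, 5, 3, 4, 7, 1
Ranks of variable 2: 1, 5, 2, 4, 3, 6, 7
d = r₁ − r₂: 1, 1, 3, -1, 1, 1, -6
d²: 1, 1, 9, 1, 1, 1, 36; Σd² = 50
ρ = 1 − 6·50/(7·48) = 1 − 300/336 = 0.107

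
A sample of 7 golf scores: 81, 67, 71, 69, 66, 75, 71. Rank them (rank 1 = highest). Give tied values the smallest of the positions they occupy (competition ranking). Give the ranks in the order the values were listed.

Sorted (descending): 81, 75, 71, 71, 69, 67, 66
The 2 values of 71 occupy positions 3–4 → each gets rank 3.

1, 6, 3, 5, 7, 2, 3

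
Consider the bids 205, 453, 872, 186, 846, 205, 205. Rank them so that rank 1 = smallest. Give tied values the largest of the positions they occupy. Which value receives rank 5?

453

Sorted (ascending): 186, 205, 205, 205, 453, 846, 872
The 3 values of 205 occupy positions 2–4 → each gets rank 4.
Rank 5 → value 453.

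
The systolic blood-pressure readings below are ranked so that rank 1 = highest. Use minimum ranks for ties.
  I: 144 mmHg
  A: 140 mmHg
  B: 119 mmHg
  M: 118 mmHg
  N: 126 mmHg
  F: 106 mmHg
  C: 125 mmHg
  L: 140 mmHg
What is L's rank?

Sorted (descending): 144, 140, 140, 126, 125, 119, 118, 106
The 2 values of 140 occupy positions 2–3 → each gets rank 2.
L has value 140 mmHg → rank 2.

2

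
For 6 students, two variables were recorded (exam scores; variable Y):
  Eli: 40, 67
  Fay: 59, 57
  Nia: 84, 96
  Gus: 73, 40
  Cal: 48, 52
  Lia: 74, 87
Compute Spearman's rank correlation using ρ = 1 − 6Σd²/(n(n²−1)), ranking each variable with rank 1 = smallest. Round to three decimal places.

0.486

Ranks of variable 1: 1, 3, 6, 4, 2, 5
Ranks of variable 2: 4, 3, 6, 1, 2, 5
d = r₁ − r₂: -3, 0, 0, 3, 0, 0
d²: 9, 0, 0, 9, 0, 0; Σd² = 18
ρ = 1 − 6·18/(6·35) = 1 − 108/210 = 0.486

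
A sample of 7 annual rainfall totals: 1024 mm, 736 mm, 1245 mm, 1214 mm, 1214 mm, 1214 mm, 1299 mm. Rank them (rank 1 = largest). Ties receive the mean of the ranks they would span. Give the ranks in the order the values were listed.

Sorted (descending): 1299, 1245, 1214, 1214, 1214, 1024, 736
The 3 values of 1214 occupy positions 3–5 → average rank 4.

6, 7, 2, 4, 4, 4, 1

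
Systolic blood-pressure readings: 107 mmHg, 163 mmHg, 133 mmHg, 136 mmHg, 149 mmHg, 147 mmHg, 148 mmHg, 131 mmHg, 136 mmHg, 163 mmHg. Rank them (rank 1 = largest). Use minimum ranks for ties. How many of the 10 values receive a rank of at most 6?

Sorted (descending): 163, 163, 149, 148, 147, 136, 136, 133, 131, 107
The 2 values of 163 occupy positions 1–2 → each gets rank 1.
The 2 values of 136 occupy positions 6–7 → each gets rank 6.
Ranks ≤ 6: {1, 1, 3, 4, 5, 6, 6} → 7 values.

7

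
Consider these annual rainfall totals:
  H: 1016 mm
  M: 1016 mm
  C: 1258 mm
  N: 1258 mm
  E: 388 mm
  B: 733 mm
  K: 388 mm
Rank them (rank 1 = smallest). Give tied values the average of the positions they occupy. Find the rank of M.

Sorted (ascending): 388, 388, 733, 1016, 1016, 1258, 1258
The 2 values of 388 occupy positions 1–2 → average rank (1+2)/2 = 1.5.
The 2 values of 1016 occupy positions 4–5 → average rank (4+5)/2 = 4.5.
The 2 values of 1258 occupy positions 6–7 → average rank (6+7)/2 = 6.5.
M has value 1016 mm → rank 4.5.

4.5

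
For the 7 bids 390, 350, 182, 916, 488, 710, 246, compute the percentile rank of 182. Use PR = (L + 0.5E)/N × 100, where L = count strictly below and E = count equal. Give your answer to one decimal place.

N = 7.
Strictly below 182: 0. Equal to 182: 1.
PR = (0 + 0.5·1)/7 × 100 = 7.1

7.1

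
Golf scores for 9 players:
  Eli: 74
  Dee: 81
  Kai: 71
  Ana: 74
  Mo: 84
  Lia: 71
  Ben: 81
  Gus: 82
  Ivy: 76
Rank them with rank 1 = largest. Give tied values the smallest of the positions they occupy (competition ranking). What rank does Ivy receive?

5

Sorted (descending): 84, 82, 81, 81, 76, 74, 74, 71, 71
The 2 values of 81 occupy positions 3–4 → each gets rank 3.
The 2 values of 74 occupy positions 6–7 → each gets rank 6.
The 2 values of 71 occupy positions 8–9 → each gets rank 8.
Ivy has value 76 → rank 5.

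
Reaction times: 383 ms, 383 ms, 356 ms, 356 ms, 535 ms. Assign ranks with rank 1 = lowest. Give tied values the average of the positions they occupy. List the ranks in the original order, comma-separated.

Sorted (ascending): 356, 356, 383, 383, 535
The 2 values of 356 occupy positions 1–2 → average rank (1+2)/2 = 1.5.
The 2 values of 383 occupy positions 3–4 → average rank (3+4)/2 = 3.5.

3.5, 3.5, 1.5, 1.5, 5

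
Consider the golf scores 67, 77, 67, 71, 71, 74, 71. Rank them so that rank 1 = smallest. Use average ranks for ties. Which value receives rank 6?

Sorted (ascending): 67, 67, 71, 71, 71, 74, 77
The 2 values of 67 occupy positions 1–2 → average rank (1+2)/2 = 1.5.
The 3 values of 71 occupy positions 3–5 → average rank 4.
Rank 6 → value 74.

74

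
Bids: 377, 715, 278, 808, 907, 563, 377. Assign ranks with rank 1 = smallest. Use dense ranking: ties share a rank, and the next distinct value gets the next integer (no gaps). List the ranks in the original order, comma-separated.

Sorted (ascending): 278, 377, 377, 563, 715, 808, 907
The 2 values of 377 share dense rank 2.
Remaining distinct values take the next consecutive integers.

2, 4, 1, 5, 6, 3, 2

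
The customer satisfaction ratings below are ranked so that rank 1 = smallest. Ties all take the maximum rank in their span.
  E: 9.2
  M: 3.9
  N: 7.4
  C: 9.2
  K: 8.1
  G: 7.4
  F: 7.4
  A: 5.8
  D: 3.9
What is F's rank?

6

Sorted (ascending): 3.9, 3.9, 5.8, 7.4, 7.4, 7.4, 8.1, 9.2, 9.2
The 2 values of 3.9 occupy positions 1–2 → each gets rank 2.
The 3 values of 7.4 occupy positions 4–6 → each gets rank 6.
The 2 values of 9.2 occupy positions 8–9 → each gets rank 9.
F has value 7.4 → rank 6.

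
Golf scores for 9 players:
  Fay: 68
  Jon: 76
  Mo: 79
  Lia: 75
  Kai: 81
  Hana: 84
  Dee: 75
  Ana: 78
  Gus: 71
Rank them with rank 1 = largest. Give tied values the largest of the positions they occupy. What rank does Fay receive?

9

Sorted (descending): 84, 81, 79, 78, 76, 75, 75, 71, 68
The 2 values of 75 occupy positions 6–7 → each gets rank 7.
Fay has value 68 → rank 9.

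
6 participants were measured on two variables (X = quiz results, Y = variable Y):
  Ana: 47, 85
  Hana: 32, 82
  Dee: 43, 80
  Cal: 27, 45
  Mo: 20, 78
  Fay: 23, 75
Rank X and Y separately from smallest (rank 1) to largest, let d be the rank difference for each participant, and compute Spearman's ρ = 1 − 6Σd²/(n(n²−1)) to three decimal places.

Ranks of variable 1: 6, 4, 5, 3, 1, 2
Ranks of variable 2: 6, 5, 4, 1, 3, 2
d = r₁ − r₂: 0, -1, 1, 2, -2, 0
d²: 0, 1, 1, 4, 4, 0; Σd² = 10
ρ = 1 − 6·10/(6·35) = 1 − 60/210 = 0.714

0.714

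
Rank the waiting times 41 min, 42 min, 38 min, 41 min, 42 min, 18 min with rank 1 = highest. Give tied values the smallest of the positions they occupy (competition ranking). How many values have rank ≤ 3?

Sorted (descending): 42, 42, 41, 41, 38, 18
The 2 values of 42 occupy positions 1–2 → each gets rank 1.
The 2 values of 41 occupy positions 3–4 → each gets rank 3.
Ranks ≤ 3: {1, 1, 3, 3} → 4 values.

4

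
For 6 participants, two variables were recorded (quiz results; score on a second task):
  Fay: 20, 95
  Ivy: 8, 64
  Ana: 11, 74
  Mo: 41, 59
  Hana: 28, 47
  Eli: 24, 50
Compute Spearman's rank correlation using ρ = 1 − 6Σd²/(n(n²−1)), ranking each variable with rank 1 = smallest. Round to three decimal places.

-0.600

Ranks of variable 1: 3, 1, 2, 6, 5, 4
Ranks of variable 2: 6, 4, 5, 3, 1, 2
d = r₁ − r₂: -3, -3, -3, 3, 4, 2
d²: 9, 9, 9, 9, 16, 4; Σd² = 56
ρ = 1 − 6·56/(6·35) = 1 − 336/210 = -0.600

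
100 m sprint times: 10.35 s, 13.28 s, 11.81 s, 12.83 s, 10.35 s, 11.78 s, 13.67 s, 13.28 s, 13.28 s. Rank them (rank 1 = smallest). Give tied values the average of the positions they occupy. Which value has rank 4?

Sorted (ascending): 10.35, 10.35, 11.78, 11.81, 12.83, 13.28, 13.28, 13.28, 13.67
The 2 values of 10.35 occupy positions 1–2 → average rank (1+2)/2 = 1.5.
The 3 values of 13.28 occupy positions 6–8 → average rank 7.
Rank 4 → value 11.81.

11.81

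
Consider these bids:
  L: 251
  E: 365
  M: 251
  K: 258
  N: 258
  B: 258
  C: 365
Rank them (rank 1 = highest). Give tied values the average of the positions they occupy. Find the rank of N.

Sorted (descending): 365, 365, 258, 258, 258, 251, 251
The 2 values of 365 occupy positions 1–2 → average rank (1+2)/2 = 1.5.
The 3 values of 258 occupy positions 3–5 → average rank 4.
The 2 values of 251 occupy positions 6–7 → average rank (6+7)/2 = 6.5.
N has value 258 → rank 4.

4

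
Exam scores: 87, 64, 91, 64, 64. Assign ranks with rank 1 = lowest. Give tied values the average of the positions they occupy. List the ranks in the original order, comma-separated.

4, 2, 5, 2, 2

Sorted (ascending): 64, 64, 64, 87, 91
The 3 values of 64 occupy positions 1–3 → average rank 2.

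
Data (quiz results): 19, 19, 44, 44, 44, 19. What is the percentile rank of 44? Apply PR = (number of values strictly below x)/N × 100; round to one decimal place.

N = 6.
Strictly below 44: 3. Equal to 44: 3.
PR = 3/6 × 100 = 50.0

50.0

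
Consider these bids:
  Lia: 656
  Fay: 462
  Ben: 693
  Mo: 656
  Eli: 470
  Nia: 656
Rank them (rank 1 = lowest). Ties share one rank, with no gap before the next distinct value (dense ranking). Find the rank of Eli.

Sorted (ascending): 462, 470, 656, 656, 656, 693
The 3 values of 656 share dense rank 3.
Remaining distinct values take the next consecutive integers.
Eli has value 470 → rank 2.

2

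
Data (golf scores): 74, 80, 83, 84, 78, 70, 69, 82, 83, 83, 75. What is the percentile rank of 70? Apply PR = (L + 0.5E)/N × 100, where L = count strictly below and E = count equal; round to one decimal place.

N = 11.
Strictly below 70: 1. Equal to 70: 1.
PR = (1 + 0.5·1)/11 × 100 = 13.6

13.6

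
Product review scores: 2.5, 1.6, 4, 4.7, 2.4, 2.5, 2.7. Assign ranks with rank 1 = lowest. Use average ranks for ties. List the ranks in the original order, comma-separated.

3.5, 1, 6, 7, 2, 3.5, 5

Sorted (ascending): 1.6, 2.4, 2.5, 2.5, 2.7, 4, 4.7
The 2 values of 2.5 occupy positions 3–4 → average rank (3+4)/2 = 3.5.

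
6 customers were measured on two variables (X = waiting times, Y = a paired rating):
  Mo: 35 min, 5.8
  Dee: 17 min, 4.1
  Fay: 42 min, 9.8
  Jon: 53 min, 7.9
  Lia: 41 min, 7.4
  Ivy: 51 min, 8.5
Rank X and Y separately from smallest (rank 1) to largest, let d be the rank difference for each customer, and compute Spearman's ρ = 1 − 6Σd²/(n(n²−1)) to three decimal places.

Ranks of variable 1: 2, 1, 4, 6, 3, 5
Ranks of variable 2: 2, 1, 6, 4, 3, 5
d = r₁ − r₂: 0, 0, -2, 2, 0, 0
d²: 0, 0, 4, 4, 0, 0; Σd² = 8
ρ = 1 − 6·8/(6·35) = 1 − 48/210 = 0.771

0.771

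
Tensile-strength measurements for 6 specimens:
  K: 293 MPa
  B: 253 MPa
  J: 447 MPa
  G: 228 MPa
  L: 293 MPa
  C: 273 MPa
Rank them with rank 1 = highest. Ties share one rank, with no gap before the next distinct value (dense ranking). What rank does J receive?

Sorted (descending): 447, 293, 293, 273, 253, 228
The 2 values of 293 share dense rank 2.
Remaining distinct values take the next consecutive integers.
J has value 447 MPa → rank 1.

1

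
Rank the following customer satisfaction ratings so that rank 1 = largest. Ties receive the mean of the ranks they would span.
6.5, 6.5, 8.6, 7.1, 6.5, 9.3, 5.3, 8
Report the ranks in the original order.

Sorted (descending): 9.3, 8.6, 8, 7.1, 6.5, 6.5, 6.5, 5.3
The 3 values of 6.5 occupy positions 5–7 → average rank 6.

6, 6, 2, 4, 6, 1, 8, 3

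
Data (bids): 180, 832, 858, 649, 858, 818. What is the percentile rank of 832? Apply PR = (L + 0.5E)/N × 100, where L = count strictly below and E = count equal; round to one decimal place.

58.3

N = 6.
Strictly below 832: 3. Equal to 832: 1.
PR = (3 + 0.5·1)/6 × 100 = 58.3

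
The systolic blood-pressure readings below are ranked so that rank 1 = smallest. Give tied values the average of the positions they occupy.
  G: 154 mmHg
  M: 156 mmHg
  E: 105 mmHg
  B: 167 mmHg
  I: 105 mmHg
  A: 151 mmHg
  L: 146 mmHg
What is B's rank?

Sorted (ascending): 105, 105, 146, 151, 154, 156, 167
The 2 values of 105 occupy positions 1–2 → average rank (1+2)/2 = 1.5.
B has value 167 mmHg → rank 7.

7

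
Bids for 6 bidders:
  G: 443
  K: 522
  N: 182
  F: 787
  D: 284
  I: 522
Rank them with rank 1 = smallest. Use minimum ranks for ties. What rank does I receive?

Sorted (ascending): 182, 284, 443, 522, 522, 787
The 2 values of 522 occupy positions 4–5 → each gets rank 4.
I has value 522 → rank 4.

4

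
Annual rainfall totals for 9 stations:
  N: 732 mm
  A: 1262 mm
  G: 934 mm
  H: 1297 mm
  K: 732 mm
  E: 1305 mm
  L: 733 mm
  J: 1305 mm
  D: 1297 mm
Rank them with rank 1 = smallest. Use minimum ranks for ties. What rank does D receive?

Sorted (ascending): 732, 732, 733, 934, 1262, 1297, 1297, 1305, 1305
The 2 values of 732 occupy positions 1–2 → each gets rank 1.
The 2 values of 1297 occupy positions 6–7 → each gets rank 6.
The 2 values of 1305 occupy positions 8–9 → each gets rank 8.
D has value 1297 mm → rank 6.

6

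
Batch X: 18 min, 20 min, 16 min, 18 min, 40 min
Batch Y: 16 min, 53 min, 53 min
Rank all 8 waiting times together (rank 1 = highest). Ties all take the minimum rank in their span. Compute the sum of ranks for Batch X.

24

Sorted (descending): 53, 53, 40, 20, 18, 18, 16, 16
The 2 values of 53 occupy positions 1–2 → each gets rank 1.
The 2 values of 18 occupy positions 5–6 → each gets rank 5.
The 2 values of 16 occupy positions 7–8 → each gets rank 7.
Batch X values → pooled ranks: 18→5, 20→4, 16→7, 18→5, 40→3
Rank sum = 5 + 4 + 7 + 5 + 3 = 24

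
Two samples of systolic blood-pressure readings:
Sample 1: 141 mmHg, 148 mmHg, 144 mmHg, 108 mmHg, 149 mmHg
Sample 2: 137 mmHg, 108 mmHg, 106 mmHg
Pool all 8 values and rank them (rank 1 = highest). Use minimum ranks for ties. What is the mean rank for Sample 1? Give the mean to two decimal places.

3.20

Sorted (descending): 149, 148, 144, 141, 137, 108, 108, 106
The 2 values of 108 occupy positions 6–7 → each gets rank 6.
Sample 1 values → pooled ranks: 141→4, 148→2, 144→3, 108→6, 149→1
Mean rank = (4 + 2 + 3 + 6 + 1) / 5 = 3.20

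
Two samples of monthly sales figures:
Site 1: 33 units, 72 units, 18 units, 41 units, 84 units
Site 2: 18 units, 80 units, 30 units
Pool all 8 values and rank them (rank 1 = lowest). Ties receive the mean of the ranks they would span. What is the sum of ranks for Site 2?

Sorted (ascending): 18, 18, 30, 33, 41, 72, 80, 84
The 2 values of 18 occupy positions 1–2 → average rank (1+2)/2 = 1.5.
Site 2 values → pooled ranks: 18→1.5, 80→7, 30→3
Rank sum = 1.5 + 7 + 3 = 11.5

11.5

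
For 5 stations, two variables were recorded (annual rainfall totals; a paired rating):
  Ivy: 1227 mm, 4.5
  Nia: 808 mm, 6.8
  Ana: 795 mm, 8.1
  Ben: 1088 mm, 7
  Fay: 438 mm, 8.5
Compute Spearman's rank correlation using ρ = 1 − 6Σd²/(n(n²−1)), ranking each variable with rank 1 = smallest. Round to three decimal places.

-0.900

Ranks of variable 1: 5, 3, 2, 4, 1
Ranks of variable 2: 1, 2, 4, 3, 5
d = r₁ − r₂: 4, 1, -2, 1, -4
d²: 16, 1, 4, 1, 16; Σd² = 38
ρ = 1 − 6·38/(5·24) = 1 − 228/120 = -0.900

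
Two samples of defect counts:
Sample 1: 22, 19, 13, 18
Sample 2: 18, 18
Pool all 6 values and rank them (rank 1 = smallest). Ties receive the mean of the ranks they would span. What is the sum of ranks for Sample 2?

Sorted (ascending): 13, 18, 18, 18, 19, 22
The 3 values of 18 occupy positions 2–4 → average rank 3.
Sample 2 values → pooled ranks: 18→3, 18→3
Rank sum = 3 + 3 = 6

6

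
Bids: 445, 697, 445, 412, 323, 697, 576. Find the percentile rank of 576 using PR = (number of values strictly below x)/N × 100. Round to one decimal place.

57.1

N = 7.
Strictly below 576: 4. Equal to 576: 1.
PR = 4/7 × 100 = 57.1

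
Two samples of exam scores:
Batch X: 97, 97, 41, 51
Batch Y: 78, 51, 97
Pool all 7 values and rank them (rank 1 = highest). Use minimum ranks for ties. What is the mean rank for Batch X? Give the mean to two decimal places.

3.50

Sorted (descending): 97, 97, 97, 78, 51, 51, 41
The 3 values of 97 occupy positions 1–3 → each gets rank 1.
The 2 values of 51 occupy positions 5–6 → each gets rank 5.
Batch X values → pooled ranks: 97→1, 97→1, 41→7, 51→5
Mean rank = (1 + 1 + 7 + 5) / 4 = 3.50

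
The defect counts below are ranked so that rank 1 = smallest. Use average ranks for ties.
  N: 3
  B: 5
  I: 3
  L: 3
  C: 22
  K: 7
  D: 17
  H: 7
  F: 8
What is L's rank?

Sorted (ascending): 3, 3, 3, 5, 7, 7, 8, 17, 22
The 3 values of 3 occupy positions 1–3 → average rank 2.
The 2 values of 7 occupy positions 5–6 → average rank (5+6)/2 = 5.5.
L has value 3 → rank 2.

2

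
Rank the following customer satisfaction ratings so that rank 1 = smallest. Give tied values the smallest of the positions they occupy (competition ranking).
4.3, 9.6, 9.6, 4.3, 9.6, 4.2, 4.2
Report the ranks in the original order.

Sorted (ascending): 4.2, 4.2, 4.3, 4.3, 9.6, 9.6, 9.6
The 2 values of 4.2 occupy positions 1–2 → each gets rank 1.
The 2 values of 4.3 occupy positions 3–4 → each gets rank 3.
The 3 values of 9.6 occupy positions 5–7 → each gets rank 5.

3, 5, 5, 3, 5, 1, 1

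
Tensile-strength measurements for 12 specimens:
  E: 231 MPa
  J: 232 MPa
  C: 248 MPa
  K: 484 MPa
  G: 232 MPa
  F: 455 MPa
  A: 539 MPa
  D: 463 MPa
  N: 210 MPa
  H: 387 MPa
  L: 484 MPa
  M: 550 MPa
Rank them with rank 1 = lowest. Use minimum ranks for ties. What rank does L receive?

9

Sorted (ascending): 210, 231, 232, 232, 248, 387, 455, 463, 484, 484, 539, 550
The 2 values of 232 occupy positions 3–4 → each gets rank 3.
The 2 values of 484 occupy positions 9–10 → each gets rank 9.
L has value 484 MPa → rank 9.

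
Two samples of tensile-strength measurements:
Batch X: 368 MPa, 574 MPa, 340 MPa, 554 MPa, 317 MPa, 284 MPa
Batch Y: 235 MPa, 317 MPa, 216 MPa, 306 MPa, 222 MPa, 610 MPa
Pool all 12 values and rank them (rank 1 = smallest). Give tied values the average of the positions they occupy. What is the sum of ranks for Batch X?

Sorted (ascending): 216, 222, 235, 284, 306, 317, 317, 340, 368, 554, 574, 610
The 2 values of 317 occupy positions 6–7 → average rank (6+7)/2 = 6.5.
Batch X values → pooled ranks: 368→9, 574→11, 340→8, 554→10, 317→6.5, 284→4
Rank sum = 9 + 11 + 8 + 10 + 6.5 + 4 = 48.5

48.5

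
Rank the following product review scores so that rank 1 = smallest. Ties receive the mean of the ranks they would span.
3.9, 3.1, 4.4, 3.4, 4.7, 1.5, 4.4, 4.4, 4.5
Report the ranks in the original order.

4, 2, 6, 3, 9, 1, 6, 6, 8

Sorted (ascending): 1.5, 3.1, 3.4, 3.9, 4.4, 4.4, 4.4, 4.5, 4.7
The 3 values of 4.4 occupy positions 5–7 → average rank 6.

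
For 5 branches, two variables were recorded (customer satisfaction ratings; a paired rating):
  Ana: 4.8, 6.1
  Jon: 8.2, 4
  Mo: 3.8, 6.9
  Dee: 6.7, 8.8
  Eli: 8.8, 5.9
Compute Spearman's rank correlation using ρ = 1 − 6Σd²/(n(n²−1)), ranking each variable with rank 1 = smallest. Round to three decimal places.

-0.600

Ranks of variable 1: 2, 4, 1, 3, 5
Ranks of variable 2: 3, 1, 4, 5, 2
d = r₁ − r₂: -1, 3, -3, -2, 3
d²: 1, 9, 9, 4, 9; Σd² = 32
ρ = 1 − 6·32/(5·24) = 1 − 192/120 = -0.600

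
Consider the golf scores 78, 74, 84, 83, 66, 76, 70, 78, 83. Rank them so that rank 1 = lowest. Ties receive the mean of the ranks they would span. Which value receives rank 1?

66

Sorted (ascending): 66, 70, 74, 76, 78, 78, 83, 83, 84
The 2 values of 78 occupy positions 5–6 → average rank (5+6)/2 = 5.5.
The 2 values of 83 occupy positions 7–8 → average rank (7+8)/2 = 7.5.
Rank 1 → value 66.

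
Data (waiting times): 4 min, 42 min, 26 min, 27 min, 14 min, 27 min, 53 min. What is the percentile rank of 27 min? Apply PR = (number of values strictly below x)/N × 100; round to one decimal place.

42.9

N = 7.
Strictly below 27: 3. Equal to 27: 2.
PR = 3/7 × 100 = 42.9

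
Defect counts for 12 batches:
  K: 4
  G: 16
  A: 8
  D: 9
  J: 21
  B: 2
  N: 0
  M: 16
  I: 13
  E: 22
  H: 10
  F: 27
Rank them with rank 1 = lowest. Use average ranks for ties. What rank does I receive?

Sorted (ascending): 0, 2, 4, 8, 9, 10, 13, 16, 16, 21, 22, 27
The 2 values of 16 occupy positions 8–9 → average rank (8+9)/2 = 8.5.
I has value 13 → rank 7.

7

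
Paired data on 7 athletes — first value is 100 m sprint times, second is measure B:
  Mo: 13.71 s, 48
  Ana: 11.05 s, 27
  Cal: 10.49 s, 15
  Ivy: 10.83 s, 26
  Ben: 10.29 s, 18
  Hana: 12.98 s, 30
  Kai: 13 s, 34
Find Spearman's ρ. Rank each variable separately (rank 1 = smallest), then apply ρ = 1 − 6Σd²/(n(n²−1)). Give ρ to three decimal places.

0.964

Ranks of variable 1: 7, 4, 2, 3, 1, 5, 6
Ranks of variable 2: 7, 4, 1, 3, 2, 5, 6
d = r₁ − r₂: 0, 0, 1, 0, -1, 0, 0
d²: 0, 0, 1, 0, 1, 0, 0; Σd² = 2
ρ = 1 − 6·2/(7·48) = 1 − 12/336 = 0.964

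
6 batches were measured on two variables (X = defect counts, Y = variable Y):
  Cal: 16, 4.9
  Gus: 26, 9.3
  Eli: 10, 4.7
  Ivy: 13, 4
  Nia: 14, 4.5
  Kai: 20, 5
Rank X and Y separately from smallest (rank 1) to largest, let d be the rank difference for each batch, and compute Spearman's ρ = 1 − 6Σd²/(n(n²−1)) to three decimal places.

Ranks of variable 1: 4, 6, 1, 2, 3, 5
Ranks of variable 2: 4, 6, 3, 1, 2, 5
d = r₁ − r₂: 0, 0, -2, 1, 1, 0
d²: 0, 0, 4, 1, 1, 0; Σd² = 6
ρ = 1 − 6·6/(6·35) = 1 − 36/210 = 0.829

0.829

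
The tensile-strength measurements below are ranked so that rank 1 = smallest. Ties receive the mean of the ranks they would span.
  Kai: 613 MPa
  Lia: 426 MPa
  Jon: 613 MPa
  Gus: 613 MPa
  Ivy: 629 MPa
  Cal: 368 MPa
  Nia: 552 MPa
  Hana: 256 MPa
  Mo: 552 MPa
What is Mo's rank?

4.5

Sorted (ascending): 256, 368, 426, 552, 552, 613, 613, 613, 629
The 2 values of 552 occupy positions 4–5 → average rank (4+5)/2 = 4.5.
The 3 values of 613 occupy positions 6–8 → average rank 7.
Mo has value 552 MPa → rank 4.5.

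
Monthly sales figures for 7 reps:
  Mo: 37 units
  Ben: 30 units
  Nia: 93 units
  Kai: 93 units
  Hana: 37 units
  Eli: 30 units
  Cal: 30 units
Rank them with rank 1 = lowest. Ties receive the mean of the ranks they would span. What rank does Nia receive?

6.5

Sorted (ascending): 30, 30, 30, 37, 37, 93, 93
The 3 values of 30 occupy positions 1–3 → average rank 2.
The 2 values of 37 occupy positions 4–5 → average rank (4+5)/2 = 4.5.
The 2 values of 93 occupy positions 6–7 → average rank (6+7)/2 = 6.5.
Nia has value 93 units → rank 6.5.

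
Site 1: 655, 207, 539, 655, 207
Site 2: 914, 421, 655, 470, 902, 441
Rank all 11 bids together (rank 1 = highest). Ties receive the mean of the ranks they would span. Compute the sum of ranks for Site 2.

31

Sorted (descending): 914, 902, 655, 655, 655, 539, 470, 441, 421, 207, 207
The 3 values of 655 occupy positions 3–5 → average rank 4.
The 2 values of 207 occupy positions 10–11 → average rank (10+11)/2 = 10.5.
Site 2 values → pooled ranks: 914→1, 421→9, 655→4, 470→7, 902→2, 441→8
Rank sum = 1 + 9 + 4 + 7 + 2 + 8 = 31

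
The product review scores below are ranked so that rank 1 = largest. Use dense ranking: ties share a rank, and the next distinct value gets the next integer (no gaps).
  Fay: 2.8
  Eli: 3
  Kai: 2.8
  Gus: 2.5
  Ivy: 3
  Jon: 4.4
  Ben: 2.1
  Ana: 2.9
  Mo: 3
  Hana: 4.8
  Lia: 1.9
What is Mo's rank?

Sorted (descending): 4.8, 4.4, 3, 3, 3, 2.9, 2.8, 2.8, 2.5, 2.1, 1.9
The 3 values of 3 share dense rank 3.
The 2 values of 2.8 share dense rank 5.
Remaining distinct values take the next consecutive integers.
Mo has value 3 → rank 3.

3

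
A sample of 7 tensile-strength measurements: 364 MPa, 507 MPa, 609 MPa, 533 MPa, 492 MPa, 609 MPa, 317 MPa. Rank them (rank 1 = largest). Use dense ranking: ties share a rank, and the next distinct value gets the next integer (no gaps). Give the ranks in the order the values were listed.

5, 3, 1, 2, 4, 1, 6

Sorted (descending): 609, 609, 533, 507, 492, 364, 317
The 2 values of 609 share dense rank 1.
Remaining distinct values take the next consecutive integers.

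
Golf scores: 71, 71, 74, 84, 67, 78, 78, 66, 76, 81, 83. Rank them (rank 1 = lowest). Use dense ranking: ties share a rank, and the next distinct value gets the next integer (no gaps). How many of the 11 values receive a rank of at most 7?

Sorted (ascending): 66, 67, 71, 71, 74, 76, 78, 78, 81, 83, 84
The 2 values of 71 share dense rank 3.
The 2 values of 78 share dense rank 6.
Remaining distinct values take the next consecutive integers.
Ranks ≤ 7: {1, 2, 3, 3, 4, 5, 6, 6, 7} → 9 values.

9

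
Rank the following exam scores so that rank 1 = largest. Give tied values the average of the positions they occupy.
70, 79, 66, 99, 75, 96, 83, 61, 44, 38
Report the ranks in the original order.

Sorted (descending): 99, 96, 83, 79, 75, 70, 66, 61, 44, 38
No ties — each value takes its position as its rank.

6, 4, 7, 1, 5, 2, 3, 8, 9, 10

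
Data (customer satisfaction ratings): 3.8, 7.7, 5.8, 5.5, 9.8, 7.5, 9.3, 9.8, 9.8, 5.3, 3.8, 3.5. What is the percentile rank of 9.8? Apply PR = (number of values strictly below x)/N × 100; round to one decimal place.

75.0

N = 12.
Strictly below 9.8: 9. Equal to 9.8: 3.
PR = 9/12 × 100 = 75.0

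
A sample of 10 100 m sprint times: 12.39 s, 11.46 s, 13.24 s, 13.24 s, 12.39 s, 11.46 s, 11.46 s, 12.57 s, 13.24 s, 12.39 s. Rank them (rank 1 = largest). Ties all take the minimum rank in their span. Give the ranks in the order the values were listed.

Sorted (descending): 13.24, 13.24, 13.24, 12.57, 12.39, 12.39, 12.39, 11.46, 11.46, 11.46
The 3 values of 13.24 occupy positions 1–3 → each gets rank 1.
The 3 values of 12.39 occupy positions 5–7 → each gets rank 5.
The 3 values of 11.46 occupy positions 8–10 → each gets rank 8.

5, 8, 1, 1, 5, 8, 8, 4, 1, 5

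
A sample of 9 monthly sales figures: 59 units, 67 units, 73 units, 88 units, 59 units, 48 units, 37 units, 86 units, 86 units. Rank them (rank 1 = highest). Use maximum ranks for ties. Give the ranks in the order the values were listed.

7, 5, 4, 1, 7, 8, 9, 3, 3

Sorted (descending): 88, 86, 86, 73, 67, 59, 59, 48, 37
The 2 values of 86 occupy positions 2–3 → each gets rank 3.
The 2 values of 59 occupy positions 6–7 → each gets rank 7.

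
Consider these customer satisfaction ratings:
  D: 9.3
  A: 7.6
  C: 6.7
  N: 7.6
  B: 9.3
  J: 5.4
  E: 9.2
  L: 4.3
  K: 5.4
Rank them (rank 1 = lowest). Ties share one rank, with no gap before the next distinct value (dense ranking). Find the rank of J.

Sorted (ascending): 4.3, 5.4, 5.4, 6.7, 7.6, 7.6, 9.2, 9.3, 9.3
The 2 values of 5.4 share dense rank 2.
The 2 values of 7.6 share dense rank 4.
The 2 values of 9.3 share dense rank 6.
Remaining distinct values take the next consecutive integers.
J has value 5.4 → rank 2.

2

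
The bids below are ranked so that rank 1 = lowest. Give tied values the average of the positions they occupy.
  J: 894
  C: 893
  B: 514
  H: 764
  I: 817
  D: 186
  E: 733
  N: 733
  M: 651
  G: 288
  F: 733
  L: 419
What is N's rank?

7

Sorted (ascending): 186, 288, 419, 514, 651, 733, 733, 733, 764, 817, 893, 894
The 3 values of 733 occupy positions 6–8 → average rank 7.
N has value 733 → rank 7.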